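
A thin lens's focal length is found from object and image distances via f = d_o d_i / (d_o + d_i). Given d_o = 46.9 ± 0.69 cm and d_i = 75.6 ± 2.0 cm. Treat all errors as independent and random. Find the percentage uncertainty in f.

1.36%

∂f/∂d_o = (d_i/(d_o+d_i))² = 0.381;  ∂f/∂d_i = (d_o/(d_o+d_i))² = 0.147
δf = √((∂f/∂d_o · δd_o)² + (∂f/∂d_i · δd_i)²) = √(0.0691 + 0.0859) = 0.394 cm
f = 28.9 cm, so δf/f = 0.394/28.9 = 0.0136.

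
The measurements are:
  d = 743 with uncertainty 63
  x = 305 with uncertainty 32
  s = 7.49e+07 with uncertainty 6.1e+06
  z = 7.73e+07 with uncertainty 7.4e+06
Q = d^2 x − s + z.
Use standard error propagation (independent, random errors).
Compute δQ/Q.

Let p = d^2·x = 1.68e+08. δp/p = √((2·δd/d)² + (1·δx/x)²) = √(0.0288 + 0.0110) = 0.199, so δp = 3.36e+07.
Q = p − s + z: δQ = √(δp² + δs² + δz²) = √(1.13e+15 + 3.72e+13 + 5.48e+13) = 3.49e+07
Q = 1.71e+08, so δQ/Q = 3.49e+07/1.71e+08 = 0.204.

0.204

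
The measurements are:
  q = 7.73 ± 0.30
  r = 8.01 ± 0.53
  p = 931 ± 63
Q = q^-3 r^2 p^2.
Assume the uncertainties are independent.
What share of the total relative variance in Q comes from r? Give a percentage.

35.5%

(δQ/Q)² = (-3·δq/q)² + (2·δr/r)² + (2·δp/p)²
  q term: (-3×0.0388)² = 0.0136
  r term: (2×0.0662)² = 0.0175
  p term: (2×0.0677)² = 0.0183
Total = 0.0494. Share from r = 0.0175/0.0494 = 0.355.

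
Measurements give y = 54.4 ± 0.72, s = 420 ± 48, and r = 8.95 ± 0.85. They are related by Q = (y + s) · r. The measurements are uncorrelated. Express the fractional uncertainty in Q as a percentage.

13.9%

Let u = y + s = 474. δu = √(δy² + δs²) = √(0.518 + 2300) = 48.0, so δu/u = 0.101.
Q is then a monomial in u, r:
δQ/Q = √((δu/u)² + (1·δr/r)²) = √(0.0102 + 0.00902) = 0.139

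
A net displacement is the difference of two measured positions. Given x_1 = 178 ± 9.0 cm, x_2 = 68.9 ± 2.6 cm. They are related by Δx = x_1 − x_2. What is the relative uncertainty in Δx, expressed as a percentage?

8.59%

Absolute uncertainties add in quadrature for a linear combination:
  (δx_1)² = 81.0;  (δx_2)² = 6.76
δΔx = √(87.8) = 9.37 cm
Δx = 109 cm, so δΔx/Δx = 9.37/109 = 0.0859.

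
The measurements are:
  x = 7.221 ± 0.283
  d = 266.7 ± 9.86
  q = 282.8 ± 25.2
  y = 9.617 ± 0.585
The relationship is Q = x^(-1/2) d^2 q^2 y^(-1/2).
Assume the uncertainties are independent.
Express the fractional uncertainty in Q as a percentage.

Since Q is a product/quotient, work with relative uncertainties:
  (−½·δx/x)² = (-0.5×0.0392)² = 0.000384;  (2·δd/d)² = (2×0.0370)² = 0.00547;  (2·δq/q)² = (2×0.0891)² = 0.0318;  (−½·δy/y)² = (-0.5×0.0608)² = 0.000925
δQ/Q = √(0.0385) = 0.196

19.6%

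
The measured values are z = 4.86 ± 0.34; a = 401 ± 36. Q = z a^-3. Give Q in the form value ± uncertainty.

(7.54 ± 2.10) × 10^-8

Q is a product of powers, so relative uncertainties combine in quadrature:
  (1·δz/z)² = (1×0.0700)² = 0.00489;  (-3·δa/a)² = (-3×0.0898)² = 0.0725
δQ/Q = √(0.0774) = 0.278
Q = 7.54e-08, so δQ = 0.278 × 7.54e-08 = 2.1e-08.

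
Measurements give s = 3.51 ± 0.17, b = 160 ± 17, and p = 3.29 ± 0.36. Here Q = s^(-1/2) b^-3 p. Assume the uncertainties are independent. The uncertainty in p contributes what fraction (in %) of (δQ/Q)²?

10.5%

(δQ/Q)² = (−½·δs/s)² + (-3·δb/b)² + (1·δp/p)²
  s term: (-0.5×0.0484)² = 0.000586
  b term: (-3×0.106)² = 0.102
  p term: (1×0.109)² = 0.0120
Total = 0.114. Share from p = 0.0120/0.114 = 0.105.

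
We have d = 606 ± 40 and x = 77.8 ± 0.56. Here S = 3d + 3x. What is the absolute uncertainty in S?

120

S is a linear combination, so absolute uncertainties add in quadrature:
  (3·δd)² = 14400;  (3·δx)² = 2.82
δS = √(14400) = 120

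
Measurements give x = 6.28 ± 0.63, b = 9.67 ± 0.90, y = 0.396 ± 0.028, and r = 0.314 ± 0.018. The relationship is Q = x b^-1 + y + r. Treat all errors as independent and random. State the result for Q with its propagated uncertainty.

Let p = x·b^-1 = 0.649. δp/p = √((1·δx/x)² + (-1·δb/b)²) = √(0.0101 + 0.00866) = 0.137, so δp = 0.0889.
Q = p + y + r: δQ = √(δp² + δy² + δr²) = √(0.00790 + 0.000784 + 0.000324) = 0.0949
Q = 1.36.

1.36 ± 0.0949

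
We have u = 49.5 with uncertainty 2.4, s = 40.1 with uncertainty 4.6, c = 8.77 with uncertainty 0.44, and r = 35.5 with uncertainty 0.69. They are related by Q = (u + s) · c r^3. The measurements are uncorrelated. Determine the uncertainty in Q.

3.38e+06

Let w = u + s = 89.6. δw = √(δu² + δs²) = √(5.76 + 21.2) = 5.19, so δw/w = 0.0579.
Q is then a monomial in w, c, r:
δQ/Q = √((δw/w)² + (1·δc/c)² + (3·δr/r)²) = √(0.00335 + 0.00252 + 0.00340) = 0.0963
Q = 3.52e+07, so δQ = 0.0963 × 3.52e+07 = 3.38e+06.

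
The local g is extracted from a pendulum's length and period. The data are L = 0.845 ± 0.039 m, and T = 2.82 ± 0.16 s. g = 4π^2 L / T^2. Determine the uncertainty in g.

For a monomial g ∝ L, T^-2, fractional errors add in quadrature:
  (1·δL/L)² = (1×0.0462)² = 0.00213;  (-2·δT/T)² = (-2×0.0567)² = 0.0129
δg/g = √(0.0150) = 0.123
g = 4.19 m/s^2, so δg = 0.123 × 4.19 = 0.514 m/s^2.

0.514 m/s^2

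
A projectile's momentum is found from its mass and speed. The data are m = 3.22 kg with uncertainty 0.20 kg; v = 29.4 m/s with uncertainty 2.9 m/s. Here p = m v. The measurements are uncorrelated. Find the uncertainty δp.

11.0 kg·m/s

Each factor contributes (exponent × relative error)² to (δp/p)²:
  (1·δm/m)² = (1×0.0621)² = 0.00386;  (1·δv/v)² = (1×0.0986)² = 0.00973
δp/p = √(0.0136) = 0.117
p = 94.7 kg·m/s, so δp = 0.117 × 94.7 = 11.0 kg·m/s.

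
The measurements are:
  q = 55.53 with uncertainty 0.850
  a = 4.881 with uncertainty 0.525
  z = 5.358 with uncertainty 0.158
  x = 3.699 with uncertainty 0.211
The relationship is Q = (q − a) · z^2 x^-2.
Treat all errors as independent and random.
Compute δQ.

Let u = q − a = 50.65. δu = √(δq² + δa²) = √(0.722 + 0.276) = 0.999, so δu/u = 0.0197.
Q is then a monomial in u, z, x:
δQ/Q = √((δu/u)² + (2·δz/z)² + (-2·δx/x)²) = √(0.000389 + 0.00348 + 0.0130) = 0.130
Q = 106.3, so δQ = 0.130 × 106.3 = 13.8.

13.8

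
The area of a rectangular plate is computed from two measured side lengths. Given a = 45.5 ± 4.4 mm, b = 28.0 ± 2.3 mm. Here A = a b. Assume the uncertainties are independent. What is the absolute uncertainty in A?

For a monomial A ∝ a, b, fractional errors add in quadrature:
  (1·δa/a)² = (1×0.0967)² = 0.00935;  (1·δb/b)² = (1×0.0821)² = 0.00675
δA/A = √(0.0161) = 0.127
A = 1270 mm^2, so δA = 0.127 × 1270 = 162 mm^2.

162 mm^2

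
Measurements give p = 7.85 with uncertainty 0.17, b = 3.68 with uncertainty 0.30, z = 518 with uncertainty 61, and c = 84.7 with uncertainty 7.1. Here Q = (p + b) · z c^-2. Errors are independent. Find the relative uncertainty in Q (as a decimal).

Let u = p + b = 11.5. δu = √(δp² + δb²) = √(0.0289 + 0.0900) = 0.345, so δu/u = 0.0299.
Q is then a monomial in u, z, c:
δQ/Q = √((δu/u)² + (1·δz/z)² + (-2·δc/c)²) = √(0.000894 + 0.0139 + 0.0281) = 0.207

0.207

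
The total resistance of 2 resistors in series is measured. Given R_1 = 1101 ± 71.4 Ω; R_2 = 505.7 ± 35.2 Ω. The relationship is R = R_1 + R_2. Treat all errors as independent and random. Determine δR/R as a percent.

Sums and differences: (δR)² = Σ (cᵢ δxᵢ)².
  (δR_1)² = 5100;  (δR_2)² = 1240
δR = √(6340) = 79.6 Ω
R = 1607 Ω, so δR/R = 79.6/1607 = 0.0495.

4.95%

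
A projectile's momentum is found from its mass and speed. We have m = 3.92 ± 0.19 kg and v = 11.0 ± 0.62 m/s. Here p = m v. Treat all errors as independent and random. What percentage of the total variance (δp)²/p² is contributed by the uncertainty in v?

57.5%

(δp/p)² = (1·δm/m)² + (1·δv/v)²
  m term: (1×0.0485)² = 0.00235
  v term: (1×0.0564)² = 0.00318
Total = 0.00553. Share from v = 0.00318/0.00553 = 0.575.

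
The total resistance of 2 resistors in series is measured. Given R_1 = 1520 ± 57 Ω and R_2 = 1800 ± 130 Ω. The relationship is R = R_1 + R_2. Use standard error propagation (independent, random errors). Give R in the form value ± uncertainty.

R is a linear combination, so absolute uncertainties add in quadrature:
  (δR_1)² = 3250;  (δR_2)² = 16900
δR = √(20100) = 142 Ω
R = 3320 Ω.

3320 ± 142 Ω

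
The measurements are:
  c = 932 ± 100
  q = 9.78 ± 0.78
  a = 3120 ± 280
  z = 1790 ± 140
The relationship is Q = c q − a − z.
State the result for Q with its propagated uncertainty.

4200 ± 1260

Let p = c·q = 9110. δp/p = √((1·δc/c)² + (1·δq/q)²) = √(0.0115 + 0.00636) = 0.134, so δp = 1220.
Q = p − a − z: δQ = √(δp² + δa² + δz²) = √(1.48e+06 + 78400 + 19600) = 1260
Q = 4200.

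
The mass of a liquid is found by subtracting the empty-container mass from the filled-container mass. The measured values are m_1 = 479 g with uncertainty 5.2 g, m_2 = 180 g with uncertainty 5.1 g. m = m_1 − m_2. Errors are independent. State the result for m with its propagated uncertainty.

For a sum/difference, combine absolute errors in quadrature:
  (δm_1)² = 27.0;  (δm_2)² = 26.0
δm = √(53.0) = 7.28 g
m = 299 g.

299 ± 7.28 g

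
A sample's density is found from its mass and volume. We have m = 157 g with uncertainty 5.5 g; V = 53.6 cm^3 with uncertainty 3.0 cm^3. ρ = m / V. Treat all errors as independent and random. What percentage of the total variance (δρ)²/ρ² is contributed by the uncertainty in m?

(δρ/ρ)² = (1·δm/m)² + (-1·δV/V)²
  m term: (1×0.0350)² = 0.00123
  V term: (-1×0.0560)² = 0.00313
Total = 0.00436. Share from m = 0.00123/0.00436 = 0.281.

28.1%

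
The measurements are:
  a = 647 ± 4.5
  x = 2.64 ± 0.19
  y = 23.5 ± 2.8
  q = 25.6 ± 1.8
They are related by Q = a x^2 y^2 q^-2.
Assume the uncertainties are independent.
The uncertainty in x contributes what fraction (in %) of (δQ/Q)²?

(δQ/Q)² = (1·δa/a)² + (2·δx/x)² + (2·δy/y)² + (-2·δq/q)²
  a term: (1×0.00696)² = 4.84e-05
  x term: (2×0.0720)² = 0.0207
  y term: (2×0.119)² = 0.0568
  q term: (-2×0.0703)² = 0.0198
Total = 0.0973. Share from x = 0.0207/0.0973 = 0.213.

21.3%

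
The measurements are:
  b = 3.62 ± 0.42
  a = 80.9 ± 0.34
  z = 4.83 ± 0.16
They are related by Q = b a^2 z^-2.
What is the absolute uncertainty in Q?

Relative error in a monomial: (δQ/Q)² = Σ (nᵢ · δxᵢ/xᵢ)².
  (1·δb/b)² = (1×0.116)² = 0.0135;  (2·δa/a)² = (2×0.00420)² = 7.07e-05;  (-2·δz/z)² = (-2×0.0331)² = 0.00439
δQ/Q = √(0.0179) = 0.134
Q = 1020, so δQ = 0.134 × 1020 = 136.

136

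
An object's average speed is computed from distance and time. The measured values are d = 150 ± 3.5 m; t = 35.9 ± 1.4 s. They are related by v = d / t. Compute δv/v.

Since v is a product/quotient, work with relative uncertainties:
  (1·δd/d)² = (1×0.0233)² = 0.000544;  (-1·δt/t)² = (-1×0.0390)² = 0.00152
δv/v = √(0.00207) = 0.0454

0.0454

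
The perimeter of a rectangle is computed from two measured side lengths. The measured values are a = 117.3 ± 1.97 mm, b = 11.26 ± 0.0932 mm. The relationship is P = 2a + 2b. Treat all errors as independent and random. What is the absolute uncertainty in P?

3.94 mm

For a sum/difference, combine absolute errors in quadrature:
  (2·δa)² = 15.5;  (2·δb)² = 0.0347
δP = √(15.6) = 3.94 mm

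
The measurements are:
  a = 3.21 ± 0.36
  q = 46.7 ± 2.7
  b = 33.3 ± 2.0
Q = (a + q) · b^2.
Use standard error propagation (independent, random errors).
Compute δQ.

7300

Let u = a + q = 49.9. δu = √(δa² + δq²) = √(0.130 + 7.29) = 2.72, so δu/u = 0.0546.
Q is then a monomial in u, b:
δQ/Q = √((δu/u)² + (2·δb/b)²) = √(0.00298 + 0.0144) = 0.132
Q = 55300, so δQ = 0.132 × 55300 = 7300.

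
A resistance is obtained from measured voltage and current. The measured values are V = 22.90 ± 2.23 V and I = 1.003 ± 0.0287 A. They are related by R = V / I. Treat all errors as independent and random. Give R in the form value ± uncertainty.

For a monomial R ∝ V, I^-1, fractional errors add in quadrature:
  (1·δV/V)² = (1×0.0974)² = 0.00948;  (-1·δI/I)² = (-1×0.0286)² = 0.000819
δR/R = √(0.0103) = 0.101
R = 22.83 Ω, so δR = 0.101 × 22.83 = 2.32 Ω.

22.83 ± 2.32 Ω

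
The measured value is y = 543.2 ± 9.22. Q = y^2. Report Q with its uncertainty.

Q ∝ y^2, so δQ/Q = |2| · δy/y = 2 × 0.0170 = 0.0339.
Q = 295100, so δQ = 0.0339 × 295100 = 10000.

295100 ± 10000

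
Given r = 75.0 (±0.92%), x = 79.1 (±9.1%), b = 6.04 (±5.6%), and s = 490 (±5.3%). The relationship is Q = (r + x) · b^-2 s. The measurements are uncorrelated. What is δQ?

274

Let u = r + x = 154. δu = √(δr² + δx²) = √(0.476 + 51.8) = 7.23, so δu/u = 0.0469.
Q is then a monomial in u, b, s:
δQ/Q = √((δu/u)² + (-2·δb/b)² + (1·δs/s)²) = √(0.00220 + 0.0125 + 0.00281) = 0.132
Q = 2070, so δQ = 0.132 × 2070 = 274.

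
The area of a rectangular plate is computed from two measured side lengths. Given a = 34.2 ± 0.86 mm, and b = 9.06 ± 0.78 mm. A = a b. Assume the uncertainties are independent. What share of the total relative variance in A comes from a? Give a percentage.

(δA/A)² = (1·δa/a)² + (1·δb/b)²
  a term: (1×0.0251)² = 0.000632
  b term: (1×0.0861)² = 0.00741
Total = 0.00804. Share from a = 0.000632/0.00804 = 0.0786.

7.86%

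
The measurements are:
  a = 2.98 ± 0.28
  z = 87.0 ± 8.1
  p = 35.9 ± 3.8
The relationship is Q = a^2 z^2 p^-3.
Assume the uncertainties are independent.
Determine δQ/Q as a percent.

For a monomial Q ∝ a^2, z^2, p^-3, fractional errors add in quadrature:
  (2·δa/a)² = (2×0.0940)² = 0.0353;  (2·δz/z)² = (2×0.0931)² = 0.0347;  (-3·δp/p)² = (-3×0.106)² = 0.101
δQ/Q = √(0.171) = 0.413

41.3%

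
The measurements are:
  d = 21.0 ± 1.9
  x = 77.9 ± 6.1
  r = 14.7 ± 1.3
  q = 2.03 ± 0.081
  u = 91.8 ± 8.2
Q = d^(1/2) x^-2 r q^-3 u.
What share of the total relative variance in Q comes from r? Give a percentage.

13.8%

(δQ/Q)² = (½·δd/d)² + (-2·δx/x)² + (1·δr/r)² + (-3·δq/q)² + (1·δu/u)²
  d term: (0.5×0.0905)² = 0.00205
  x term: (-2×0.0783)² = 0.0245
  r term: (1×0.0884)² = 0.00782
  q term: (-3×0.0399)² = 0.0143
  u term: (1×0.0893)² = 0.00798
Total = 0.0567. Share from r = 0.00782/0.0567 = 0.138.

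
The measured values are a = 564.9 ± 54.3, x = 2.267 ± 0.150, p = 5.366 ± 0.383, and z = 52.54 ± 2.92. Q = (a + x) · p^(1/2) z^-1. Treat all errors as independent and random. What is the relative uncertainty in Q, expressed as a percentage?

Let u = a + x = 567.2. δu = √(δa² + δx²) = √(2950 + 0.0225) = 54.3, so δu/u = 0.0957.
Q is then a monomial in u, p, z:
δQ/Q = √((δu/u)² + (½·δp/p)² + (-1·δz/z)²) = √(0.00917 + 0.00127 + 0.00309) = 0.116

11.6%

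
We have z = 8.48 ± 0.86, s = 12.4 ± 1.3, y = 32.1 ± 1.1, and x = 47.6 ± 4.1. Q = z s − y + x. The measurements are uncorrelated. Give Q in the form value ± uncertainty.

121 ± 15.9

Let p = z·s = 105. δp/p = √((1·δz/z)² + (1·δs/s)²) = √(0.0103 + 0.0110) = 0.146, so δp = 15.3.
Q = p − y + x: δQ = √(δp² + δy² + δx²) = √(235 + 1.21 + 16.8) = 15.9
Q = 121.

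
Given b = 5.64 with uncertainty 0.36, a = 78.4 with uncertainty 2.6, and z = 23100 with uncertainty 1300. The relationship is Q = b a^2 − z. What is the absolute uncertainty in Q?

3450

Let p = b·a^2 = 34700. δp/p = √((1·δb/b)² + (2·δa/a)²) = √(0.00407 + 0.00440) = 0.0921, so δp = 3190.
Q = p − z: δQ = √(δp² + δz²) = √(1.02e+07 + 1.69e+06) = 3450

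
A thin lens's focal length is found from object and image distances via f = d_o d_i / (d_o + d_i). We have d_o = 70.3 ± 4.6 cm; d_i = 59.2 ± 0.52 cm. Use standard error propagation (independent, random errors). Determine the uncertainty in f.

∂f/∂d_o = (d_i/(d_o+d_i))² = 0.209;  ∂f/∂d_i = (d_o/(d_o+d_i))² = 0.295
δf = √((∂f/∂d_o · δd_o)² + (∂f/∂d_i · δd_i)²) = √(0.924 + 0.0235) = 0.973 cm

0.973 cm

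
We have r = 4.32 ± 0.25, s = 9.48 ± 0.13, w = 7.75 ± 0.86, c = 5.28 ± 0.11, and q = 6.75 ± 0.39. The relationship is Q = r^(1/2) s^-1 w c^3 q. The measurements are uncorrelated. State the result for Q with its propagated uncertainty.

Q is a product of powers, so relative uncertainties combine in quadrature:
  (½·δr/r)² = (0.5×0.0579)² = 0.000837;  (-1·δs/s)² = (-1×0.0137)² = 0.000188;  (1·δw/w)² = (1×0.111)² = 0.0123;  (3·δc/c)² = (3×0.0208)² = 0.00391;  (1·δq/q)² = (1×0.0578)² = 0.00334
δQ/Q = √(0.0206) = 0.143
Q = 1690, so δQ = 0.143 × 1690 = 242.

1690 ± 242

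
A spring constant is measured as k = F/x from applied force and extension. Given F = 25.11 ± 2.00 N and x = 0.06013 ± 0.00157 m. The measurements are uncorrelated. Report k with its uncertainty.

Since k is a product/quotient, work with relative uncertainties:
  (1·δF/F)² = (1×0.0796)² = 0.00634;  (-1·δx/x)² = (-1×0.0261)² = 0.000682
δk/k = √(0.00703) = 0.0838
k = 417.6 N/m, so δk = 0.0838 × 417.6 = 35.0 N/m.

417.6 ± 35.0 N/m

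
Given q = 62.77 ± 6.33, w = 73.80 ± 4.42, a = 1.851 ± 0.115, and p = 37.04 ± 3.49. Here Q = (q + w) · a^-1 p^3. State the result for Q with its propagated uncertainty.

Let u = q + w = 136.6. δu = √(δq² + δw²) = √(40.1 + 19.5) = 7.72, so δu/u = 0.0565.
Q is then a monomial in u, a, p:
δQ/Q = √((δu/u)² + (-1·δa/a)² + (3·δp/p)²) = √(0.00320 + 0.00386 + 0.0799) = 0.295
Q = 3.749e+06, so δQ = 0.295 × 3.749e+06 = 1.11e+06.

(3.749 ± 1.11) × 10^6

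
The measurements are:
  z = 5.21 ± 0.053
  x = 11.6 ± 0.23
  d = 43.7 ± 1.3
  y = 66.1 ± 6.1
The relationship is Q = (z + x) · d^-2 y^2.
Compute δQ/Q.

Let u = z + x = 16.8. δu = √(δz² + δx²) = √(0.00281 + 0.0529) = 0.236, so δu/u = 0.0140.
Q is then a monomial in u, d, y:
δQ/Q = √((δu/u)² + (-2·δd/d)² + (2·δy/y)²) = √(0.000197 + 0.00354 + 0.0341) = 0.194

0.194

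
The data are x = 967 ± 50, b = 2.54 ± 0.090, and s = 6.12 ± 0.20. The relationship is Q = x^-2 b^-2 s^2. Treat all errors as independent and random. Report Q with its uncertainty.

(6.21 ± 0.878) × 10^-6

For a monomial Q ∝ x^-2, b^-2, s^2, fractional errors add in quadrature:
  (-2·δx/x)² = (-2×0.0517)² = 0.0107;  (-2·δb/b)² = (-2×0.0354)² = 0.00502;  (2·δs/s)² = (2×0.0327)² = 0.00427
δQ/Q = √(0.0200) = 0.141
Q = 6.21e-06, so δQ = 0.141 × 6.21e-06 = 8.78e-07.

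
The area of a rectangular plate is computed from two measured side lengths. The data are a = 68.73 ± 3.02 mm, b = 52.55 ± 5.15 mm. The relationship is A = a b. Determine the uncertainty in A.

388 mm^2

A is a product of powers, so relative uncertainties combine in quadrature:
  (1·δa/a)² = (1×0.0439)² = 0.00193;  (1·δb/b)² = (1×0.0980)² = 0.00960
δA/A = √(0.0115) = 0.107
A = 3612 mm^2, so δA = 0.107 × 3612 = 388 mm^2.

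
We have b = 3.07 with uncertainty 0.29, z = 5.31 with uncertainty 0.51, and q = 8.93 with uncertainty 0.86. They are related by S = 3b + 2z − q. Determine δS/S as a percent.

S is a linear combination, so absolute uncertainties add in quadrature:
  (3·δb)² = 0.757;  (2·δz)² = 1.04;  (δq)² = 0.740
δS = √(2.54) = 1.59
S = 10.9, so δS/S = 1.59/10.9 = 0.146.

14.6%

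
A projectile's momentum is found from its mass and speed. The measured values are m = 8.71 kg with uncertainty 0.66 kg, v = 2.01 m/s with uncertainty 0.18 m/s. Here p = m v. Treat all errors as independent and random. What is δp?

Relative error in a monomial: (δp/p)² = Σ (nᵢ · δxᵢ/xᵢ)².
  (1·δm/m)² = (1×0.0758)² = 0.00574;  (1·δv/v)² = (1×0.0896)² = 0.00802
δp/p = √(0.0138) = 0.117
p = 17.5 kg·m/s, so δp = 0.117 × 17.5 = 2.05 kg·m/s.

2.05 kg·m/s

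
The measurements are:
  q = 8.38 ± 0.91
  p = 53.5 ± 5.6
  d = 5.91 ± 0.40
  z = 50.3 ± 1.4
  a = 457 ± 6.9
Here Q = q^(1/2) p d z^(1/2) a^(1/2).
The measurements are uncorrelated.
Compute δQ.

Relative error in a monomial: (δQ/Q)² = Σ (nᵢ · δxᵢ/xᵢ)².
  (½·δq/q)² = (0.5×0.109)² = 0.00295;  (1·δp/p)² = (1×0.105)² = 0.0110;  (1·δd/d)² = (1×0.0677)² = 0.00458;  (½·δz/z)² = (0.5×0.0278)² = 0.000194;  (½·δa/a)² = (0.5×0.0151)² = 5.7e-05
δQ/Q = √(0.0187) = 0.137
Q = 1.39e+05, so δQ = 0.137 × 1.39e+05 = 19000.

19000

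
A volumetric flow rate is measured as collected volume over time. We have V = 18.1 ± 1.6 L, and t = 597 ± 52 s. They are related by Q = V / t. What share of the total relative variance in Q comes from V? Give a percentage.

(δQ/Q)² = (1·δV/V)² + (-1·δt/t)²
  V term: (1×0.0884)² = 0.00781
  t term: (-1×0.0871)² = 0.00759
Total = 0.0154. Share from V = 0.00781/0.0154 = 0.507.

50.7%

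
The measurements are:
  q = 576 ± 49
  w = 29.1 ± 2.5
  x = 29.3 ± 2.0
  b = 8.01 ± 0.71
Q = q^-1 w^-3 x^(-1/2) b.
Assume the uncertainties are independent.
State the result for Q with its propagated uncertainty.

Relative error in a monomial: (δQ/Q)² = Σ (nᵢ · δxᵢ/xᵢ)².
  (-1·δq/q)² = (-1×0.0851)² = 0.00724;  (-3·δw/w)² = (-3×0.0859)² = 0.0664;  (−½·δx/x)² = (-0.5×0.0683)² = 0.00116;  (1·δb/b)² = (1×0.0886)² = 0.00786
δQ/Q = √(0.0827) = 0.288
Q = 1.04e-07, so δQ = 0.288 × 1.04e-07 = 3e-08.

(1.04 ± 0.300) × 10^-7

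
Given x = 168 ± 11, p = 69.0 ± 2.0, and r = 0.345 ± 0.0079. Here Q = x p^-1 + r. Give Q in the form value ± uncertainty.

2.78 ± 0.175

Let w = x·p^-1 = 2.43. δw/w = √((1·δx/x)² + (-1·δp/p)²) = √(0.00429 + 0.000840) = 0.0716, so δw = 0.174.
Q = w + r: δQ = √(δw² + δr²) = √(0.0304 + 6.24e-05) = 0.175
Q = 2.78.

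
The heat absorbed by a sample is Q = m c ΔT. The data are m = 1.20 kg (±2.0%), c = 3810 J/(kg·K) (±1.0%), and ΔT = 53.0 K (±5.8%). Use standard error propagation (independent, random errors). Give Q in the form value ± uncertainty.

(2.42 ± 0.151) × 10^5 J

Q is a product of powers, so relative uncertainties combine in quadrature:
  (1·δm/m)² = (1×0.0200)² = 0.000400;  (1·δc/c)² = (1×0.0100)² = 0.000100;  (1·δΔT/ΔT)² = (1×0.0580)² = 0.00336
δQ/Q = √(0.00386) = 0.0622
Q = 2.42e+05 J, so δQ = 0.0622 × 2.42e+05 = 15100 J.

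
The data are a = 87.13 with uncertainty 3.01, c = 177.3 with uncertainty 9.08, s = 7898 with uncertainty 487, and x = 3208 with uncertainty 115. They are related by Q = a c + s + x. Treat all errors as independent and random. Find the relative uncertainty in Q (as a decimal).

Let p = a·c = 15450. δp/p = √((1·δa/a)² + (1·δc/c)²) = √(0.00119 + 0.00262) = 0.0618, so δp = 954.
Q = p + s + x: δQ = √(δp² + δs² + δx²) = √(9.11e+05 + 2.37e+05 + 13200) = 1080
Q = 26550, so δQ/Q = 1080/26550 = 0.0406.

0.0406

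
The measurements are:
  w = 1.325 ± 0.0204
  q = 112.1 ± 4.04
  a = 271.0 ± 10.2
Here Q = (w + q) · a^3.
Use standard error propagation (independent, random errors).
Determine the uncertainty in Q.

Let u = w + q = 113.4. δu = √(δw² + δq²) = √(0.000416 + 16.3) = 4.04, so δu/u = 0.0356.
Q is then a monomial in u, a:
δQ/Q = √((δu/u)² + (3·δa/a)²) = √(0.00127 + 0.0127) = 0.118
Q = 2.257e+09, so δQ = 0.118 × 2.257e+09 = 2.67e+08.

2.67e+08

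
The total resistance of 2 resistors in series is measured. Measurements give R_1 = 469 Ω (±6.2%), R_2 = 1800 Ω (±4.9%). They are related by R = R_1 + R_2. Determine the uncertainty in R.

92.9 Ω

Sums and differences: (δR)² = Σ (cᵢ δxᵢ)².
  (δR_1)² = 846;  (δR_2)² = 7780
δR = √(8620) = 92.9 Ω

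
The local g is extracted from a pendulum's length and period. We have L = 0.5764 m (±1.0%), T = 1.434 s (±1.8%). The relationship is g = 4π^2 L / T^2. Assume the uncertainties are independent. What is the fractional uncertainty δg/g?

For a monomial g ∝ L, T^-2, fractional errors add in quadrature:
  (1·δL/L)² = (1×0.0100)² = 0.000100;  (-2·δT/T)² = (-2×0.0180)² = 0.00130
δg/g = √(0.00140) = 0.0374

0.0374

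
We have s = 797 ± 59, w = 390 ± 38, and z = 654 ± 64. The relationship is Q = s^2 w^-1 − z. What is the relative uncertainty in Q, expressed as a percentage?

Let p = s^2·w^-1 = 1630. δp/p = √((2·δs/s)² + (-1·δw/w)²) = √(0.0219 + 0.00949) = 0.177, so δp = 289.
Q = p − z: δQ = √(δp² + δz²) = √(83300 + 4100) = 296
Q = 975, so δQ/Q = 296/975 = 0.303.

30.3%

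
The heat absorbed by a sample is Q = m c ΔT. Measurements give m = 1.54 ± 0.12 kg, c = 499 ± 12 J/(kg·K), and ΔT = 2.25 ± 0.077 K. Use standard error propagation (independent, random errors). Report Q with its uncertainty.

1730 ± 153 J

Relative error in a monomial: (δQ/Q)² = Σ (nᵢ · δxᵢ/xᵢ)².
  (1·δm/m)² = (1×0.0779)² = 0.00607;  (1·δc/c)² = (1×0.0240)² = 0.000578;  (1·δΔT/ΔT)² = (1×0.0342)² = 0.00117
δQ/Q = √(0.00782) = 0.0884
Q = 1730 J, so δQ = 0.0884 × 1730 = 153 J.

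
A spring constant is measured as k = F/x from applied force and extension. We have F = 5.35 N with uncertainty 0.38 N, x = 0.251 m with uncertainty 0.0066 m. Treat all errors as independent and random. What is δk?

k is a product of powers, so relative uncertainties combine in quadrature:
  (1·δF/F)² = (1×0.0710)² = 0.00504;  (-1·δx/x)² = (-1×0.0263)² = 0.000691
δk/k = √(0.00574) = 0.0757
k = 21.3 N/m, so δk = 0.0757 × 21.3 = 1.61 N/m.

1.61 N/m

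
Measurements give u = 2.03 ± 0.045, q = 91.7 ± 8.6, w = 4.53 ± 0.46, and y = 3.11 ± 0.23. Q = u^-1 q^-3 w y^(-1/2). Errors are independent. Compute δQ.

Since Q is a product/quotient, work with relative uncertainties:
  (-1·δu/u)² = (-1×0.0222)² = 0.000491;  (-3·δq/q)² = (-3×0.0938)² = 0.0792;  (1·δw/w)² = (1×0.102)² = 0.0103;  (−½·δy/y)² = (-0.5×0.0740)² = 0.00137
δQ/Q = √(0.0913) = 0.302
Q = 1.64e-06, so δQ = 0.302 × 1.64e-06 = 4.96e-07.

4.96e-07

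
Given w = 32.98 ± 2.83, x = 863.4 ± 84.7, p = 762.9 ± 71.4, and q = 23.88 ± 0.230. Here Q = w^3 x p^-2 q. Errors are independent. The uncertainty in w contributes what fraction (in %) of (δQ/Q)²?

59.7%

(δQ/Q)² = (3·δw/w)² + (1·δx/x)² + (-2·δp/p)² + (1·δq/q)²
  w term: (3×0.0858)² = 0.0663
  x term: (1×0.0981)² = 0.00962
  p term: (-2×0.0936)² = 0.0350
  q term: (1×0.00963)² = 9.28e-05
Total = 0.111. Share from w = 0.0663/0.111 = 0.597.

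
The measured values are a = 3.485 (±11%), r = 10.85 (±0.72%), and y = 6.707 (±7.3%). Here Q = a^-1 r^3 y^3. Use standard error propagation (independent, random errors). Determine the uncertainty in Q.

For a monomial Q ∝ a^-1, r^3, y^3, fractional errors add in quadrature:
  (-1·δa/a)² = (-1×0.110)² = 0.0121;  (3·δr/r)² = (3×0.00720)² = 0.000467;  (3·δy/y)² = (3×0.0730)² = 0.0480
δQ/Q = √(0.0605) = 0.246
Q = 110600, so δQ = 0.246 × 110600 = 27200.

27200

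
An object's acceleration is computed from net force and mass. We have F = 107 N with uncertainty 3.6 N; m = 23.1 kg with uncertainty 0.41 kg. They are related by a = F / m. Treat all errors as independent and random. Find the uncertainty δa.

For a monomial a ∝ F, m^-1, fractional errors add in quadrature:
  (1·δF/F)² = (1×0.0336)² = 0.00113;  (-1·δm/m)² = (-1×0.0177)² = 0.000315
δa/a = √(0.00145) = 0.0380
a = 4.63 m/s^2, so δa = 0.0380 × 4.63 = 0.176 m/s^2.

0.176 m/s^2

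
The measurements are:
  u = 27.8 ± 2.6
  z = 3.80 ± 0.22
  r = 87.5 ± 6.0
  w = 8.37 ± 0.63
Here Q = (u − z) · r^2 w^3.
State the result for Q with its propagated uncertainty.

Let h = u − z = 24.0. δh = √(δu² + δz²) = √(6.76 + 0.0484) = 2.61, so δh/h = 0.109.
Q is then a monomial in h, r, w:
δQ/Q = √((δh/h)² + (2·δr/r)² + (3·δw/w)²) = √(0.0118 + 0.0188 + 0.0510) = 0.286
Q = 1.08e+08, so δQ = 0.286 × 1.08e+08 = 3.08e+07.

(1.08 ± 0.308) × 10^8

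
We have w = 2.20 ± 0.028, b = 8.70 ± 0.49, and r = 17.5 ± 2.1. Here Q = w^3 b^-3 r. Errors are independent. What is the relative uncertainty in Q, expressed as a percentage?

21.1%

Since Q is a product/quotient, work with relative uncertainties:
  (3·δw/w)² = (3×0.0127)² = 0.00146;  (-3·δb/b)² = (-3×0.0563)² = 0.0285;  (1·δr/r)² = (1×0.120)² = 0.0144
δQ/Q = √(0.0444) = 0.211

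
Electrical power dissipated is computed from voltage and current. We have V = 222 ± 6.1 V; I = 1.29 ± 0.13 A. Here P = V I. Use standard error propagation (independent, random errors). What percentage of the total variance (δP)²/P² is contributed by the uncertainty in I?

(δP/P)² = (1·δV/V)² + (1·δI/I)²
  V term: (1×0.0275)² = 0.000755
  I term: (1×0.101)² = 0.0102
Total = 0.0109. Share from I = 0.0102/0.0109 = 0.931.

93.1%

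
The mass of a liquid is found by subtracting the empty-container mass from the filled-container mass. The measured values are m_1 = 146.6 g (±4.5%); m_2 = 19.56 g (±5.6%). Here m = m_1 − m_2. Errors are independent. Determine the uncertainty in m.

Each term contributes (cᵢ δxᵢ)² to (δm)²:
  (δm_1)² = 43.5;  (δm_2)² = 1.20
δm = √(44.7) = 6.69 g

6.69 g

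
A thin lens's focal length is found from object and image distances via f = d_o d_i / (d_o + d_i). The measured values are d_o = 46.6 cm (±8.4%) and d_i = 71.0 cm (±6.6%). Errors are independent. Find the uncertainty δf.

1.61 cm

∂f/∂d_o = (d_i/(d_o+d_i))² = 0.365;  ∂f/∂d_i = (d_o/(d_o+d_i))² = 0.157
δf = √((∂f/∂d_o · δd_o)² + (∂f/∂d_i · δd_i)²) = √(2.04 + 0.541) = 1.61 cm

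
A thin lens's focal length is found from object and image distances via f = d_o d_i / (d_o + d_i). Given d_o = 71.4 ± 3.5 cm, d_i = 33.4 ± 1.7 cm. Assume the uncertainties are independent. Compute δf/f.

0.0380

∂f/∂d_o = (d_i/(d_o+d_i))² = 0.102;  ∂f/∂d_i = (d_o/(d_o+d_i))² = 0.464
δf = √((∂f/∂d_o · δd_o)² + (∂f/∂d_i · δd_i)²) = √(0.126 + 0.623) = 0.865 cm
f = 22.8 cm, so δf/f = 0.865/22.8 = 0.0380.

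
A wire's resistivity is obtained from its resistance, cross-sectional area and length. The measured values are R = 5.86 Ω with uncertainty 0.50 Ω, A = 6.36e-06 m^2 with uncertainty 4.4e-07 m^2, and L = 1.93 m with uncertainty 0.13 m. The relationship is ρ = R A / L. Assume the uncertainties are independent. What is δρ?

ρ is a product of powers, so relative uncertainties combine in quadrature:
  (1·δR/R)² = (1×0.0853)² = 0.00728;  (1·δA/A)² = (1×0.0692)² = 0.00479;  (-1·δL/L)² = (-1×0.0674)² = 0.00454
δρ/ρ = √(0.0166) = 0.129
ρ = 1.93e-05 Ω·m, so δρ = 0.129 × 1.93e-05 = 2.49e-06 Ω·m.

2.49e-06 Ω·m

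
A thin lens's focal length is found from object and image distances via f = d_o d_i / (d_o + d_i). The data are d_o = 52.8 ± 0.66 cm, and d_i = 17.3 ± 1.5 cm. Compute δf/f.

0.0654

∂f/∂d_o = (d_i/(d_o+d_i))² = 0.0609;  ∂f/∂d_i = (d_o/(d_o+d_i))² = 0.567
δf = √((∂f/∂d_o · δd_o)² + (∂f/∂d_i · δd_i)²) = √(0.00162 + 0.724) = 0.852 cm
f = 13.0 cm, so δf/f = 0.852/13.0 = 0.0654.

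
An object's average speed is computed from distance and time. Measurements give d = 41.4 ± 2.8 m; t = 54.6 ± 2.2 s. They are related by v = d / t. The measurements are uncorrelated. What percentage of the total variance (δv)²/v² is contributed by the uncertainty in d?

(δv/v)² = (1·δd/d)² + (-1·δt/t)²
  d term: (1×0.0676)² = 0.00457
  t term: (-1×0.0403)² = 0.00162
Total = 0.00620. Share from d = 0.00457/0.00620 = 0.738.

73.8%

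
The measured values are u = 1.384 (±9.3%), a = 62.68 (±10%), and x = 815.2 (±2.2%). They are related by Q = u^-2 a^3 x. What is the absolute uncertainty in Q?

3.71e+07

Since Q is a product/quotient, work with relative uncertainties:
  (-2·δu/u)² = (-2×0.0930)² = 0.0346;  (3·δa/a)² = (3×0.100)² = 0.0900;  (1·δx/x)² = (1×0.0220)² = 0.000484
δQ/Q = √(0.125) = 0.354
Q = 1.048e+08, so δQ = 0.354 × 1.048e+08 = 3.71e+07.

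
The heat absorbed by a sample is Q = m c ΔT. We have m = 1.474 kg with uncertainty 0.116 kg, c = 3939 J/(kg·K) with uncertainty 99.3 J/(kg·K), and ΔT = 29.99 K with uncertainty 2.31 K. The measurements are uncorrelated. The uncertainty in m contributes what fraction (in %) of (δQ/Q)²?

48.5%

(δQ/Q)² = (1·δm/m)² + (1·δc/c)² + (1·δΔT/ΔT)²
  m term: (1×0.0787)² = 0.00619
  c term: (1×0.0252)² = 0.000636
  ΔT term: (1×0.0770)² = 0.00593
Total = 0.0128. Share from m = 0.00619/0.0128 = 0.485.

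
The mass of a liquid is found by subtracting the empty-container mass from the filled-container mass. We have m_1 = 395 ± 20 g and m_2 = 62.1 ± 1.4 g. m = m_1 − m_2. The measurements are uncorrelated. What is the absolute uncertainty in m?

Absolute uncertainties add in quadrature for a linear combination:
  (δm_1)² = 400;  (δm_2)² = 1.96
δm = √(402) = 20.0 g

20.0 g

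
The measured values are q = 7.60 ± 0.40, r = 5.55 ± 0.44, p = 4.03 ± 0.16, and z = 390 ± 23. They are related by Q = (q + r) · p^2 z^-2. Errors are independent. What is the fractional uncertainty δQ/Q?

Let u = q + r = 13.1. δu = √(δq² + δr²) = √(0.160 + 0.194) = 0.595, so δu/u = 0.0452.
Q is then a monomial in u, p, z:
δQ/Q = √((δu/u)² + (2·δp/p)² + (-2·δz/z)²) = √(0.00204 + 0.00631 + 0.0139) = 0.149

0.149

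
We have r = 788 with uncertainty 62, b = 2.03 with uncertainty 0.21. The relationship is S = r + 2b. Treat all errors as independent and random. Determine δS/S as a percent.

For a sum/difference, combine absolute errors in quadrature:
  (δr)² = 3840;  (2·δb)² = 0.176
δS = √(3840) = 62.0
S = 792, so δS/S = 62.0/792 = 0.0783.

7.83%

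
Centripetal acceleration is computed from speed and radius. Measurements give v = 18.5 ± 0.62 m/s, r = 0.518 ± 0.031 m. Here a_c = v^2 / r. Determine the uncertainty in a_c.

Each factor contributes (exponent × relative error)² to (δa_c/a_c)²:
  (2·δv/v)² = (2×0.0335)² = 0.00449;  (-1·δr/r)² = (-1×0.0598)² = 0.00358
δa_c/a_c = √(0.00807) = 0.0899
a_c = 661 m/s^2, so δa_c = 0.0899 × 661 = 59.4 m/s^2.

59.4 m/s^2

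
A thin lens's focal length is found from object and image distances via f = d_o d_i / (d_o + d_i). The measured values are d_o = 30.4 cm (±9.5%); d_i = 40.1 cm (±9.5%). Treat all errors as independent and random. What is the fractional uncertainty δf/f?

∂f/∂d_o = (d_i/(d_o+d_i))² = 0.324;  ∂f/∂d_i = (d_o/(d_o+d_i))² = 0.186
δf = √((∂f/∂d_o · δd_o)² + (∂f/∂d_i · δd_i)²) = √(0.873 + 0.502) = 1.17 cm
f = 17.3 cm, so δf/f = 1.17/17.3 = 0.0678.

0.0678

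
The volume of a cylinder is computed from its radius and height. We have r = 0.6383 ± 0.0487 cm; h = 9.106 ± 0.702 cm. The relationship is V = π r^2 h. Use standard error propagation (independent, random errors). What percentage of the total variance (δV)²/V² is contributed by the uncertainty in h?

20.3%

(δV/V)² = (2·δr/r)² + (1·δh/h)²
  r term: (2×0.0763)² = 0.0233
  h term: (1×0.0771)² = 0.00594
Total = 0.0292. Share from h = 0.00594/0.0292 = 0.203.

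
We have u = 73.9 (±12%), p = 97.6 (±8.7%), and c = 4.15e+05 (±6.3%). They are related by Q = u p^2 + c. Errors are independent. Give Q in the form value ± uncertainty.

(1.12 ± 0.151) × 10^6

Let w = u·p^2 = 7.04e+05. δw/w = √((1·δu/u)² + (2·δp/p)²) = √(0.0144 + 0.0303) = 0.211, so δw = 1.49e+05.
Q = w + c: δQ = √(δw² + δc²) = √(2.21e+10 + 6.84e+08) = 1.51e+05
Q = 1.12e+06.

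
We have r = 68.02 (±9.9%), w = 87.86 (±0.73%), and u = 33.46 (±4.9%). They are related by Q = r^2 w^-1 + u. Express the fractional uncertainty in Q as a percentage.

Let p = r^2·w^-1 = 52.66. δp/p = √((2·δr/r)² + (-1·δw/w)²) = √(0.0392 + 5.33e-05) = 0.198, so δp = 10.4.
Q = p + u: δQ = √(δp² + δu²) = √(109 + 2.69) = 10.6
Q = 86.12, so δQ/Q = 10.6/86.12 = 0.123.

12.3%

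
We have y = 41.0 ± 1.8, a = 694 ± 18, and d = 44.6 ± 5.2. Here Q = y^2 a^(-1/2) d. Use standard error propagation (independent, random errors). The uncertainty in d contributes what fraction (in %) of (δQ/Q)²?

(δQ/Q)² = (2·δy/y)² + (−½·δa/a)² + (1·δd/d)²
  y term: (2×0.0439)² = 0.00771
  a term: (-0.5×0.0259)² = 0.000168
  d term: (1×0.117)² = 0.0136
Total = 0.0215. Share from d = 0.0136/0.0215 = 0.633.

63.3%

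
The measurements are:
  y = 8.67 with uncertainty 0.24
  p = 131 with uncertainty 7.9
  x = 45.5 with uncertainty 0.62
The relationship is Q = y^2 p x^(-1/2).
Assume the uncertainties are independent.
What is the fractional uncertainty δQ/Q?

Products/powers → add relative errors in quadrature, weighted by exponent:
  (2·δy/y)² = (2×0.0277)² = 0.00307;  (1·δp/p)² = (1×0.0603)² = 0.00364;  (−½·δx/x)² = (-0.5×0.0136)² = 4.64e-05
δQ/Q = √(0.00675) = 0.0821

0.0821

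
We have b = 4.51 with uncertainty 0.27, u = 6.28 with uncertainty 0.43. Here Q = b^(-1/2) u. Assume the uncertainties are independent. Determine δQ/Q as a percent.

Each factor contributes (exponent × relative error)² to (δQ/Q)²:
  (−½·δb/b)² = (-0.5×0.0599)² = 0.000896;  (1·δu/u)² = (1×0.0685)² = 0.00469
δQ/Q = √(0.00558) = 0.0747

7.47%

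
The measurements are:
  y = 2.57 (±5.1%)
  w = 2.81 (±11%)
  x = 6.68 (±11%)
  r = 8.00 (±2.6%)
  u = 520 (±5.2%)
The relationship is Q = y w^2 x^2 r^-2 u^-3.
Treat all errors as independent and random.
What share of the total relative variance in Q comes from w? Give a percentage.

(δQ/Q)² = (1·δy/y)² + (2·δw/w)² + (2·δx/x)² + (-2·δr/r)² + (-3·δu/u)²
  y term: (1×0.0510)² = 0.00260
  w term: (2×0.110)² = 0.0484
  x term: (2×0.110)² = 0.0484
  r term: (-2×0.0260)² = 0.00270
  u term: (-3×0.0520)² = 0.0243
Total = 0.126. Share from w = 0.0484/0.126 = 0.383.

38.3%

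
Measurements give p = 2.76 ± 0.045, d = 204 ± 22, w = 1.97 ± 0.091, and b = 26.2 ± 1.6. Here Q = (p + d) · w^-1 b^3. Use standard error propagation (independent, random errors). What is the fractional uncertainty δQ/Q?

Let u = p + d = 207. δu = √(δp² + δd²) = √(0.00202 + 484) = 22.0, so δu/u = 0.106.
Q is then a monomial in u, w, b:
δQ/Q = √((δu/u)² + (-1·δw/w)² + (3·δb/b)²) = √(0.0113 + 0.00213 + 0.0336) = 0.217

0.217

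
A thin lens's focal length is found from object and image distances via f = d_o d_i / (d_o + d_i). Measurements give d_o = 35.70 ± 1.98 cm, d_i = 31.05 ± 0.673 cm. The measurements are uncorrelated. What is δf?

∂f/∂d_o = (d_i/(d_o+d_i))² = 0.216;  ∂f/∂d_i = (d_o/(d_o+d_i))² = 0.286
δf = √((∂f/∂d_o · δd_o)² + (∂f/∂d_i · δd_i)²) = √(0.184 + 0.0371) = 0.470 cm

0.470 cm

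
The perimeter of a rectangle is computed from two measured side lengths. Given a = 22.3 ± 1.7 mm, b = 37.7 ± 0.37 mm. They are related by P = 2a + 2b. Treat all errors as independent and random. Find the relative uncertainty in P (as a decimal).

0.0290

Absolute uncertainties add in quadrature for a linear combination:
  (2·δa)² = 11.6;  (2·δb)² = 0.548
δP = √(12.1) = 3.48 mm
P = 120 mm, so δP/P = 3.48/120 = 0.0290.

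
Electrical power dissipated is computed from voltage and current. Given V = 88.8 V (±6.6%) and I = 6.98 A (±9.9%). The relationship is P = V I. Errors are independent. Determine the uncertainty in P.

73.7 W

For a monomial P ∝ V, I, fractional errors add in quadrature:
  (1·δV/V)² = (1×0.0660)² = 0.00436;  (1·δI/I)² = (1×0.0990)² = 0.00980
δP/P = √(0.0142) = 0.119
P = 620 W, so δP = 0.119 × 620 = 73.7 W.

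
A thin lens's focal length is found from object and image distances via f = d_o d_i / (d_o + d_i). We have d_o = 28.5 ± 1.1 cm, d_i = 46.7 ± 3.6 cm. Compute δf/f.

∂f/∂d_o = (d_i/(d_o+d_i))² = 0.386;  ∂f/∂d_i = (d_o/(d_o+d_i))² = 0.144
δf = √((∂f/∂d_o · δd_o)² + (∂f/∂d_i · δd_i)²) = √(0.180 + 0.267) = 0.669 cm
f = 17.7 cm, so δf/f = 0.669/17.7 = 0.0378.

0.0378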